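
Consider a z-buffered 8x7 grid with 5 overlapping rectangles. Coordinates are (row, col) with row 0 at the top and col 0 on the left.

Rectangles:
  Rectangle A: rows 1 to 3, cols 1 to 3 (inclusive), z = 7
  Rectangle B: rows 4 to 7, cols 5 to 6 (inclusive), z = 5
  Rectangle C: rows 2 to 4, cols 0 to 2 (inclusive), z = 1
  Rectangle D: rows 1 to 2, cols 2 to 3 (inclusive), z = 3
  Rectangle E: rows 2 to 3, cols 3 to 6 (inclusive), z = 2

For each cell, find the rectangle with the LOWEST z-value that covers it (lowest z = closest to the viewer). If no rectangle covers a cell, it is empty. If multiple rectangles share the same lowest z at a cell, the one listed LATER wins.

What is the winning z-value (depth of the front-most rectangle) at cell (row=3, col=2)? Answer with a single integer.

Answer: 1

Derivation:
Check cell (3,2):
  A: rows 1-3 cols 1-3 z=7 -> covers; best now A (z=7)
  B: rows 4-7 cols 5-6 -> outside (row miss)
  C: rows 2-4 cols 0-2 z=1 -> covers; best now C (z=1)
  D: rows 1-2 cols 2-3 -> outside (row miss)
  E: rows 2-3 cols 3-6 -> outside (col miss)
Winner: C at z=1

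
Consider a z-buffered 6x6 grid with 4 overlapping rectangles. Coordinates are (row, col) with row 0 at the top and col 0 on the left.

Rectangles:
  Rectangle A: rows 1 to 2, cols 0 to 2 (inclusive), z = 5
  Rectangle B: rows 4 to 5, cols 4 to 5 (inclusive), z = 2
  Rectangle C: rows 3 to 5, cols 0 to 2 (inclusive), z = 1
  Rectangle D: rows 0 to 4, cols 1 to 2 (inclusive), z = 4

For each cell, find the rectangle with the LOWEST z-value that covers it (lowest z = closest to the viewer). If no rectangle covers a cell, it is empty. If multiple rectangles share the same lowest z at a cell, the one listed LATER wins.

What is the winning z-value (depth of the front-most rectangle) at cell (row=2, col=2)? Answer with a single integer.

Check cell (2,2):
  A: rows 1-2 cols 0-2 z=5 -> covers; best now A (z=5)
  B: rows 4-5 cols 4-5 -> outside (row miss)
  C: rows 3-5 cols 0-2 -> outside (row miss)
  D: rows 0-4 cols 1-2 z=4 -> covers; best now D (z=4)
Winner: D at z=4

Answer: 4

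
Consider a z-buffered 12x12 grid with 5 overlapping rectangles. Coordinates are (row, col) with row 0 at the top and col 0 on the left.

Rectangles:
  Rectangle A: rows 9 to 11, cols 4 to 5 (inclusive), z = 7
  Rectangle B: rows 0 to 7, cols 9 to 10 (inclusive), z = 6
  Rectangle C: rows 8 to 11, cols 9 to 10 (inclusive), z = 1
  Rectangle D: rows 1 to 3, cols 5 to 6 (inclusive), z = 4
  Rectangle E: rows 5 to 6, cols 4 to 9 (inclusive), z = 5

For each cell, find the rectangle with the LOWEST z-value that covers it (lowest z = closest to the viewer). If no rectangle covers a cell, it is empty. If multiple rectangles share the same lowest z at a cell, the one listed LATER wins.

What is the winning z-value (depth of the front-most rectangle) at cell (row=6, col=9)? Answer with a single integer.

Answer: 5

Derivation:
Check cell (6,9):
  A: rows 9-11 cols 4-5 -> outside (row miss)
  B: rows 0-7 cols 9-10 z=6 -> covers; best now B (z=6)
  C: rows 8-11 cols 9-10 -> outside (row miss)
  D: rows 1-3 cols 5-6 -> outside (row miss)
  E: rows 5-6 cols 4-9 z=5 -> covers; best now E (z=5)
Winner: E at z=5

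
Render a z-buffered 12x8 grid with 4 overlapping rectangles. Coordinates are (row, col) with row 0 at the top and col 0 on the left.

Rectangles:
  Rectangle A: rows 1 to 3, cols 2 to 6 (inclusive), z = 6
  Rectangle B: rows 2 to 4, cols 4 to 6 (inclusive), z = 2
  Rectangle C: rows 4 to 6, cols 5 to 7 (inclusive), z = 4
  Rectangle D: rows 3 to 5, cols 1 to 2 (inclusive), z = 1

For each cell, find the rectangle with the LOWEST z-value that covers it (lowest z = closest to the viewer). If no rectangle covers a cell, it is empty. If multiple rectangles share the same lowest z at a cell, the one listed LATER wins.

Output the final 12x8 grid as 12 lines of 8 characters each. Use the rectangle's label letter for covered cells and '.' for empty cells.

........
..AAAAA.
..AABBB.
.DDABBB.
.DD.BBBC
.DD..CCC
.....CCC
........
........
........
........
........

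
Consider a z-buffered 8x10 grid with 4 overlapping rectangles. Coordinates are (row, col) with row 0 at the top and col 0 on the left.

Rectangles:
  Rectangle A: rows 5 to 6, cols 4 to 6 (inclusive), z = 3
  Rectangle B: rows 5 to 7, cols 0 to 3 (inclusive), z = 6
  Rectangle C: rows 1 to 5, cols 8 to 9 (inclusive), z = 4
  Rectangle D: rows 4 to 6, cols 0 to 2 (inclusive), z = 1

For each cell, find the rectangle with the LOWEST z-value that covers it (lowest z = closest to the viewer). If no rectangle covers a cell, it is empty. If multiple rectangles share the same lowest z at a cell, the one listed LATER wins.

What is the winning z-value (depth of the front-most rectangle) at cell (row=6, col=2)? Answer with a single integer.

Check cell (6,2):
  A: rows 5-6 cols 4-6 -> outside (col miss)
  B: rows 5-7 cols 0-3 z=6 -> covers; best now B (z=6)
  C: rows 1-5 cols 8-9 -> outside (row miss)
  D: rows 4-6 cols 0-2 z=1 -> covers; best now D (z=1)
Winner: D at z=1

Answer: 1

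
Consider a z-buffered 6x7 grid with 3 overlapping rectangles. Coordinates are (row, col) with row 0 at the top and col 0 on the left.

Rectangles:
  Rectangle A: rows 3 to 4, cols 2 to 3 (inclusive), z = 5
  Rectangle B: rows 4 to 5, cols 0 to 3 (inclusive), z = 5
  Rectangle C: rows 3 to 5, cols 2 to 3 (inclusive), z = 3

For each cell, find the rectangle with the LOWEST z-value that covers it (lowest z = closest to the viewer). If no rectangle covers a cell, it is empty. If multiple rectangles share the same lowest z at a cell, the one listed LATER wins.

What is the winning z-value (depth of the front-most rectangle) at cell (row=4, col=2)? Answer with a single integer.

Check cell (4,2):
  A: rows 3-4 cols 2-3 z=5 -> covers; best now A (z=5)
  B: rows 4-5 cols 0-3 z=5 -> covers; best now B (z=5)
  C: rows 3-5 cols 2-3 z=3 -> covers; best now C (z=3)
Winner: C at z=3

Answer: 3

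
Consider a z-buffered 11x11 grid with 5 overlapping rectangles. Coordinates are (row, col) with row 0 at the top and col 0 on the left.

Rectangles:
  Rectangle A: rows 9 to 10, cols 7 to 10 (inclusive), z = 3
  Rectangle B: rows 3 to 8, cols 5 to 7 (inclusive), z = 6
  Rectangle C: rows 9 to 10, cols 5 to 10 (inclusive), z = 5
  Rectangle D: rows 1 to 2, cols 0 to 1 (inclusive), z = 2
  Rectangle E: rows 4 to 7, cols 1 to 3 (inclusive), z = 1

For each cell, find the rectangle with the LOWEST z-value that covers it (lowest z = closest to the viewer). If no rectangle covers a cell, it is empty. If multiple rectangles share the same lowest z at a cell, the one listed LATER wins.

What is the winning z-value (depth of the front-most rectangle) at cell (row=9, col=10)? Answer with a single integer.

Check cell (9,10):
  A: rows 9-10 cols 7-10 z=3 -> covers; best now A (z=3)
  B: rows 3-8 cols 5-7 -> outside (row miss)
  C: rows 9-10 cols 5-10 z=5 -> covers; best now A (z=3)
  D: rows 1-2 cols 0-1 -> outside (row miss)
  E: rows 4-7 cols 1-3 -> outside (row miss)
Winner: A at z=3

Answer: 3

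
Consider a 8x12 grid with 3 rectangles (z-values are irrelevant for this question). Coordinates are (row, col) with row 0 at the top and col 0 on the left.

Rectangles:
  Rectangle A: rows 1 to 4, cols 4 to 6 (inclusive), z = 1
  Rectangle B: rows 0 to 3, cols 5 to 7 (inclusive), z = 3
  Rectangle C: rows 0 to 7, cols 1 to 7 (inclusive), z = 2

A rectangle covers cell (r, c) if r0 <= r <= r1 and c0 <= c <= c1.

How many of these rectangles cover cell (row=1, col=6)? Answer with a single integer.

Answer: 3

Derivation:
Check cell (1,6):
  A: rows 1-4 cols 4-6 -> covers
  B: rows 0-3 cols 5-7 -> covers
  C: rows 0-7 cols 1-7 -> covers
Count covering = 3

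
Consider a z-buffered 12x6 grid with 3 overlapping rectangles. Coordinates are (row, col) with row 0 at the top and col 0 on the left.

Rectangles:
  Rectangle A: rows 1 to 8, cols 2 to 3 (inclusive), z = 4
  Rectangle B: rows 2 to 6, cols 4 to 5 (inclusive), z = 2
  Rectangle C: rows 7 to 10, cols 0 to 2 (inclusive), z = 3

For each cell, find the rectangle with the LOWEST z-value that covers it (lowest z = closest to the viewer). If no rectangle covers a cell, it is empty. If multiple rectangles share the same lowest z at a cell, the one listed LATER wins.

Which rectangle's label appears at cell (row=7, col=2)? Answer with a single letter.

Check cell (7,2):
  A: rows 1-8 cols 2-3 z=4 -> covers; best now A (z=4)
  B: rows 2-6 cols 4-5 -> outside (row miss)
  C: rows 7-10 cols 0-2 z=3 -> covers; best now C (z=3)
Winner: C at z=3

Answer: C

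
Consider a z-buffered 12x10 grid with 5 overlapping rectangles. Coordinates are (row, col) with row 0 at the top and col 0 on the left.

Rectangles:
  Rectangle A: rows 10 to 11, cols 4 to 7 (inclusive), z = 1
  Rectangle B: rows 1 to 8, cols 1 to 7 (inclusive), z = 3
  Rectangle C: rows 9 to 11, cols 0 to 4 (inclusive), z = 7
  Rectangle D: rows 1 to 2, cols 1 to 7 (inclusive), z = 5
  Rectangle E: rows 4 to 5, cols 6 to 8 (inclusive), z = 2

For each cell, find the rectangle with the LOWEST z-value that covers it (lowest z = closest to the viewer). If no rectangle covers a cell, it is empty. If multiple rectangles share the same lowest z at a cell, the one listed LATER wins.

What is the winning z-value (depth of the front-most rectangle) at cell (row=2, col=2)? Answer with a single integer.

Check cell (2,2):
  A: rows 10-11 cols 4-7 -> outside (row miss)
  B: rows 1-8 cols 1-7 z=3 -> covers; best now B (z=3)
  C: rows 9-11 cols 0-4 -> outside (row miss)
  D: rows 1-2 cols 1-7 z=5 -> covers; best now B (z=3)
  E: rows 4-5 cols 6-8 -> outside (row miss)
Winner: B at z=3

Answer: 3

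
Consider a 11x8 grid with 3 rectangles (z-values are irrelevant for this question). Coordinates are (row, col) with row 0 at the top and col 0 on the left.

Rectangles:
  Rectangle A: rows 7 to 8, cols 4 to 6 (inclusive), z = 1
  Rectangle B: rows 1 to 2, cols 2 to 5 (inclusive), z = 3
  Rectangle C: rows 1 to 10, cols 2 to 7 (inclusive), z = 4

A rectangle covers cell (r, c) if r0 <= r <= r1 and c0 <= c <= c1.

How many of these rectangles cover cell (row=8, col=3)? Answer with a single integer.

Check cell (8,3):
  A: rows 7-8 cols 4-6 -> outside (col miss)
  B: rows 1-2 cols 2-5 -> outside (row miss)
  C: rows 1-10 cols 2-7 -> covers
Count covering = 1

Answer: 1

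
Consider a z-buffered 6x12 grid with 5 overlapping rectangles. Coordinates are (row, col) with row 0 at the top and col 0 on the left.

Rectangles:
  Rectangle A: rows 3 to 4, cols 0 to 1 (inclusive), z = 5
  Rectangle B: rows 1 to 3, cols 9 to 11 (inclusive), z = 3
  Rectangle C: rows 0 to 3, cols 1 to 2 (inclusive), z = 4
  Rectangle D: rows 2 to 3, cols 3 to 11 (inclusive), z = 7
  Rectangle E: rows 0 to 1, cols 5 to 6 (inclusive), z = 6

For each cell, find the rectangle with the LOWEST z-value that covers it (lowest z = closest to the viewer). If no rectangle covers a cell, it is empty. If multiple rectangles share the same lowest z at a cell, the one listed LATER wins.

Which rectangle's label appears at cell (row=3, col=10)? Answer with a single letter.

Answer: B

Derivation:
Check cell (3,10):
  A: rows 3-4 cols 0-1 -> outside (col miss)
  B: rows 1-3 cols 9-11 z=3 -> covers; best now B (z=3)
  C: rows 0-3 cols 1-2 -> outside (col miss)
  D: rows 2-3 cols 3-11 z=7 -> covers; best now B (z=3)
  E: rows 0-1 cols 5-6 -> outside (row miss)
Winner: B at z=3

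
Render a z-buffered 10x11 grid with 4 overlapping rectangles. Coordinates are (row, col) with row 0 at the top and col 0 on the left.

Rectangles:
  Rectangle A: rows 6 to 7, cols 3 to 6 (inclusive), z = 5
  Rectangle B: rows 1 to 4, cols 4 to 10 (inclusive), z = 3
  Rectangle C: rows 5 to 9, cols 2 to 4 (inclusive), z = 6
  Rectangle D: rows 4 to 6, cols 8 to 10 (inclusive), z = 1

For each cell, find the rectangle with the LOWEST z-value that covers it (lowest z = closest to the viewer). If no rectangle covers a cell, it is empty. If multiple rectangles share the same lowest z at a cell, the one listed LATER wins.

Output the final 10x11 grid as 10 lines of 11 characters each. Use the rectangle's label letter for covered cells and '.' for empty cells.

...........
....BBBBBBB
....BBBBBBB
....BBBBBBB
....BBBBDDD
..CCC...DDD
..CAAAA.DDD
..CAAAA....
..CCC......
..CCC......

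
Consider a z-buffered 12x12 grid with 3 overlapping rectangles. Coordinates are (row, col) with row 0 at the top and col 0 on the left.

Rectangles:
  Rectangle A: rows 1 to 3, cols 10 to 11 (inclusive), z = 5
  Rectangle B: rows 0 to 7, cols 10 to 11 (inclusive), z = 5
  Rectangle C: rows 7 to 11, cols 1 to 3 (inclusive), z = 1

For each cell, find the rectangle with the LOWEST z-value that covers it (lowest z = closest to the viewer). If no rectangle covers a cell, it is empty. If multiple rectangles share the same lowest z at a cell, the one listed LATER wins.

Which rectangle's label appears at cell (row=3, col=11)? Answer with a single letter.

Answer: B

Derivation:
Check cell (3,11):
  A: rows 1-3 cols 10-11 z=5 -> covers; best now A (z=5)
  B: rows 0-7 cols 10-11 z=5 -> covers; best now B (z=5)
  C: rows 7-11 cols 1-3 -> outside (row miss)
Winner: B at z=5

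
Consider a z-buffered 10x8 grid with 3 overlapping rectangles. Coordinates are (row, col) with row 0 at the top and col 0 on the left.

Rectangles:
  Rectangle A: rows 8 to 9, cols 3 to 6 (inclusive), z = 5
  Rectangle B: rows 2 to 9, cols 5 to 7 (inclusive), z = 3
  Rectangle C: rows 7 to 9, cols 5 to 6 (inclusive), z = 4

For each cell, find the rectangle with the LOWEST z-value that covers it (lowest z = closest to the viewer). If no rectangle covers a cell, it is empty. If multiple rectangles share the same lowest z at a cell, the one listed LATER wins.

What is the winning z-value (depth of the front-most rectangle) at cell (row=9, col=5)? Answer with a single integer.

Check cell (9,5):
  A: rows 8-9 cols 3-6 z=5 -> covers; best now A (z=5)
  B: rows 2-9 cols 5-7 z=3 -> covers; best now B (z=3)
  C: rows 7-9 cols 5-6 z=4 -> covers; best now B (z=3)
Winner: B at z=3

Answer: 3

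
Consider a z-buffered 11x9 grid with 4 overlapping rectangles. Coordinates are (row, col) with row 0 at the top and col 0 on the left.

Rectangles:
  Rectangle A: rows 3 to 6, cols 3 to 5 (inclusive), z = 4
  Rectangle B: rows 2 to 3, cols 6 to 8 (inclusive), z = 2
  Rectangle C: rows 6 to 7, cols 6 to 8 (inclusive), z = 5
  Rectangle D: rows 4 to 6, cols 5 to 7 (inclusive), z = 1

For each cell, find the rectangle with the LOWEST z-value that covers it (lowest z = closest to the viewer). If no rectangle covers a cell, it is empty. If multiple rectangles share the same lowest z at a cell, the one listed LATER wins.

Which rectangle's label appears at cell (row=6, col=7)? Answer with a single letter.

Check cell (6,7):
  A: rows 3-6 cols 3-5 -> outside (col miss)
  B: rows 2-3 cols 6-8 -> outside (row miss)
  C: rows 6-7 cols 6-8 z=5 -> covers; best now C (z=5)
  D: rows 4-6 cols 5-7 z=1 -> covers; best now D (z=1)
Winner: D at z=1

Answer: D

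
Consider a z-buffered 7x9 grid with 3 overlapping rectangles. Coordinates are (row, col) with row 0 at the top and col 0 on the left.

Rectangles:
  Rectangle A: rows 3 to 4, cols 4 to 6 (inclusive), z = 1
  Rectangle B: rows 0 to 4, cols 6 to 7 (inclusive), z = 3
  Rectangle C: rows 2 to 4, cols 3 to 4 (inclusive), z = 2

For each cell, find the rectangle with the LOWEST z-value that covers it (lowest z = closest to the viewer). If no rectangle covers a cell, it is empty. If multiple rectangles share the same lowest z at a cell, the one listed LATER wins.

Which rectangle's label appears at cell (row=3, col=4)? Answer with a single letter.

Check cell (3,4):
  A: rows 3-4 cols 4-6 z=1 -> covers; best now A (z=1)
  B: rows 0-4 cols 6-7 -> outside (col miss)
  C: rows 2-4 cols 3-4 z=2 -> covers; best now A (z=1)
Winner: A at z=1

Answer: A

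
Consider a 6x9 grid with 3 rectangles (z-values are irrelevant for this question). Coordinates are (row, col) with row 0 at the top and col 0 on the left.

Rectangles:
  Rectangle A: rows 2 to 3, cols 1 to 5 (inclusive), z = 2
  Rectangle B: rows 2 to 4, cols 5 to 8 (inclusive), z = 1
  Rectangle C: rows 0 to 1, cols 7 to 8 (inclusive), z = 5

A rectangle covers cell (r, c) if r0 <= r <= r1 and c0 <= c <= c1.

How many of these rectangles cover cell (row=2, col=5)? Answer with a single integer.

Answer: 2

Derivation:
Check cell (2,5):
  A: rows 2-3 cols 1-5 -> covers
  B: rows 2-4 cols 5-8 -> covers
  C: rows 0-1 cols 7-8 -> outside (row miss)
Count covering = 2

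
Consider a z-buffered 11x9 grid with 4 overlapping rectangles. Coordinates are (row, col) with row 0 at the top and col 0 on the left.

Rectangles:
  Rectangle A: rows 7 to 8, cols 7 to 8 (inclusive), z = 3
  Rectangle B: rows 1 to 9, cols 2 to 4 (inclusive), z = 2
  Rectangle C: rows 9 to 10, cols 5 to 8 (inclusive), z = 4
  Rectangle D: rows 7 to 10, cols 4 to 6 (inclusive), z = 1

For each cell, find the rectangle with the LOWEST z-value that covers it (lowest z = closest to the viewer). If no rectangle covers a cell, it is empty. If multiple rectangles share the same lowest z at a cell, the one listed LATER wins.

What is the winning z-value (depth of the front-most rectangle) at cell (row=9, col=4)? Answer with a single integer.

Answer: 1

Derivation:
Check cell (9,4):
  A: rows 7-8 cols 7-8 -> outside (row miss)
  B: rows 1-9 cols 2-4 z=2 -> covers; best now B (z=2)
  C: rows 9-10 cols 5-8 -> outside (col miss)
  D: rows 7-10 cols 4-6 z=1 -> covers; best now D (z=1)
Winner: D at z=1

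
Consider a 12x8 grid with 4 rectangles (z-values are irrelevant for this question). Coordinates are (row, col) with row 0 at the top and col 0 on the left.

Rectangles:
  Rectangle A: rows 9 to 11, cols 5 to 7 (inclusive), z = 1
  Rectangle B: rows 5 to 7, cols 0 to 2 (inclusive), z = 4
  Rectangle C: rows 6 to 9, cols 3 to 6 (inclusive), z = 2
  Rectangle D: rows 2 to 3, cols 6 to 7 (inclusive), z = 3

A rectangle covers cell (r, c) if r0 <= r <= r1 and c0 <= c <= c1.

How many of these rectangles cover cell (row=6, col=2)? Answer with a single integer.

Check cell (6,2):
  A: rows 9-11 cols 5-7 -> outside (row miss)
  B: rows 5-7 cols 0-2 -> covers
  C: rows 6-9 cols 3-6 -> outside (col miss)
  D: rows 2-3 cols 6-7 -> outside (row miss)
Count covering = 1

Answer: 1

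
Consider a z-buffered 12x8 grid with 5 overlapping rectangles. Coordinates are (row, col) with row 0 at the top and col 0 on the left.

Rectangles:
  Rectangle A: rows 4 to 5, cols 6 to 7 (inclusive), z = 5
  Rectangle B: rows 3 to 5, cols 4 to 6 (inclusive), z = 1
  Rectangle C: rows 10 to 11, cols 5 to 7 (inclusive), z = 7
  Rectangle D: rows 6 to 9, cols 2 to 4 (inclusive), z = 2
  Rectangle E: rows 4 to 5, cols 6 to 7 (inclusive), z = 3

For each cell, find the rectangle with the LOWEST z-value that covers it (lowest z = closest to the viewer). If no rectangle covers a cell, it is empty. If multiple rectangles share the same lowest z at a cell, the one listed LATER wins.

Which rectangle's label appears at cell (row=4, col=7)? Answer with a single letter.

Answer: E

Derivation:
Check cell (4,7):
  A: rows 4-5 cols 6-7 z=5 -> covers; best now A (z=5)
  B: rows 3-5 cols 4-6 -> outside (col miss)
  C: rows 10-11 cols 5-7 -> outside (row miss)
  D: rows 6-9 cols 2-4 -> outside (row miss)
  E: rows 4-5 cols 6-7 z=3 -> covers; best now E (z=3)
Winner: E at z=3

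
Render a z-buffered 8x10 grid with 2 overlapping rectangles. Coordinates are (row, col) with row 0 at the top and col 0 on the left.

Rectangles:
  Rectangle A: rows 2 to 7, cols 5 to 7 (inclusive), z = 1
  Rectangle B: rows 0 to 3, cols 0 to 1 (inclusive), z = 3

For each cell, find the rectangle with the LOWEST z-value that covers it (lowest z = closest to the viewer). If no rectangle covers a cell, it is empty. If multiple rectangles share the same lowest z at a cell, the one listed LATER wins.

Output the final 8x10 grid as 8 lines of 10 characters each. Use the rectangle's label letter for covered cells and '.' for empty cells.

BB........
BB........
BB...AAA..
BB...AAA..
.....AAA..
.....AAA..
.....AAA..
.....AAA..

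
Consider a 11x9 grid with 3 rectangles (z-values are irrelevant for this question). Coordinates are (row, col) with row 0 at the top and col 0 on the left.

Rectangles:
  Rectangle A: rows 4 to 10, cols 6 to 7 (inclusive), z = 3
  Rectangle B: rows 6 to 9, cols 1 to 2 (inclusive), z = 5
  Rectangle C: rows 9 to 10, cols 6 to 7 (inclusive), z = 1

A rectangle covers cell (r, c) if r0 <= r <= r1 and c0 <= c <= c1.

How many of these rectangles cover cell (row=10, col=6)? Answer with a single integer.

Check cell (10,6):
  A: rows 4-10 cols 6-7 -> covers
  B: rows 6-9 cols 1-2 -> outside (row miss)
  C: rows 9-10 cols 6-7 -> covers
Count covering = 2

Answer: 2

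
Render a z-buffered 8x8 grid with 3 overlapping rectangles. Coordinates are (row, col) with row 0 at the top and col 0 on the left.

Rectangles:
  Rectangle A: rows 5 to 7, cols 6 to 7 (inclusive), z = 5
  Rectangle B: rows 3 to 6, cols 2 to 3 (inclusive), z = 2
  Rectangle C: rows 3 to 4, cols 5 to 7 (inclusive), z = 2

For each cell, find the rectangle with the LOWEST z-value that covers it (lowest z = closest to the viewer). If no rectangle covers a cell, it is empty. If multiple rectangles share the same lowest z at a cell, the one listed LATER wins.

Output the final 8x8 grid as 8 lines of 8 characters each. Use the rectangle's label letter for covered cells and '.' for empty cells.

........
........
........
..BB.CCC
..BB.CCC
..BB..AA
..BB..AA
......AA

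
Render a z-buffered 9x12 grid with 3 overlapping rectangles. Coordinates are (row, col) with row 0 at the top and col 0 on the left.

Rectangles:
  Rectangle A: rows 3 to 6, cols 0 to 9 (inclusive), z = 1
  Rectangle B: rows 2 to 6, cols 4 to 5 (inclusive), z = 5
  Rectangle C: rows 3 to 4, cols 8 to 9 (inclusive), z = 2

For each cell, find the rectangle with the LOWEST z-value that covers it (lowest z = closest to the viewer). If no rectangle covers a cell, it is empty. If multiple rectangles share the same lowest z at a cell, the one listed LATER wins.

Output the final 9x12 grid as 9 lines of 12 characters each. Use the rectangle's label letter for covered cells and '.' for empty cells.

............
............
....BB......
AAAAAAAAAA..
AAAAAAAAAA..
AAAAAAAAAA..
AAAAAAAAAA..
............
............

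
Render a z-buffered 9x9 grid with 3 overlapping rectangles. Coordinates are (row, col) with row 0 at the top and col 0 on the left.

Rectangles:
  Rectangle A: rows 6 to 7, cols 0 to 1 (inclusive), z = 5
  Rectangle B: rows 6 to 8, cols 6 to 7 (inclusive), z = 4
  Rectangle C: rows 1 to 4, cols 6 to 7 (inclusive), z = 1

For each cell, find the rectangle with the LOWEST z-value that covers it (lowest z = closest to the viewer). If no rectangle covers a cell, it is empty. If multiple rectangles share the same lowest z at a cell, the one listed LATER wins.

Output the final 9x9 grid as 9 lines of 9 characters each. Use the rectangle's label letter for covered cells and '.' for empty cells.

.........
......CC.
......CC.
......CC.
......CC.
.........
AA....BB.
AA....BB.
......BB.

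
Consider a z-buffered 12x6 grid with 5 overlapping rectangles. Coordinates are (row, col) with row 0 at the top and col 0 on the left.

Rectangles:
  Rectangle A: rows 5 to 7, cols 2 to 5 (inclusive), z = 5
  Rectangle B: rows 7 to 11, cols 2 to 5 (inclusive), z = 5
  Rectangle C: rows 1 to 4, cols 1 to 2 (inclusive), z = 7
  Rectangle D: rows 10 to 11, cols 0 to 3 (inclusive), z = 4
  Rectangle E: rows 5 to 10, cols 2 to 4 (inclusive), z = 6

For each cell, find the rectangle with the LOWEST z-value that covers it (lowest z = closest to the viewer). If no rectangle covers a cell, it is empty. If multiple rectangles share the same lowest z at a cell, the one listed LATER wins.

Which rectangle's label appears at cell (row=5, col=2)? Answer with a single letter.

Check cell (5,2):
  A: rows 5-7 cols 2-5 z=5 -> covers; best now A (z=5)
  B: rows 7-11 cols 2-5 -> outside (row miss)
  C: rows 1-4 cols 1-2 -> outside (row miss)
  D: rows 10-11 cols 0-3 -> outside (row miss)
  E: rows 5-10 cols 2-4 z=6 -> covers; best now A (z=5)
Winner: A at z=5

Answer: A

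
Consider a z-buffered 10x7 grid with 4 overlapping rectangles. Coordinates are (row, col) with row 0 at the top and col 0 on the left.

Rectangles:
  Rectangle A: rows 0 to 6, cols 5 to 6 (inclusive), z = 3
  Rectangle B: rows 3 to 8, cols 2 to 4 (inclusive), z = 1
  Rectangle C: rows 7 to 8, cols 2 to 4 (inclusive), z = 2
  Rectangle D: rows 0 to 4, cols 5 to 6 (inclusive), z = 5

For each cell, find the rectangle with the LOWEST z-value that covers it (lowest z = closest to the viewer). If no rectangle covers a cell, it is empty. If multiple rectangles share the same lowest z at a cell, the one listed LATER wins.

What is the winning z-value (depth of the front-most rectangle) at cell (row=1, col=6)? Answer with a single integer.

Answer: 3

Derivation:
Check cell (1,6):
  A: rows 0-6 cols 5-6 z=3 -> covers; best now A (z=3)
  B: rows 3-8 cols 2-4 -> outside (row miss)
  C: rows 7-8 cols 2-4 -> outside (row miss)
  D: rows 0-4 cols 5-6 z=5 -> covers; best now A (z=3)
Winner: A at z=3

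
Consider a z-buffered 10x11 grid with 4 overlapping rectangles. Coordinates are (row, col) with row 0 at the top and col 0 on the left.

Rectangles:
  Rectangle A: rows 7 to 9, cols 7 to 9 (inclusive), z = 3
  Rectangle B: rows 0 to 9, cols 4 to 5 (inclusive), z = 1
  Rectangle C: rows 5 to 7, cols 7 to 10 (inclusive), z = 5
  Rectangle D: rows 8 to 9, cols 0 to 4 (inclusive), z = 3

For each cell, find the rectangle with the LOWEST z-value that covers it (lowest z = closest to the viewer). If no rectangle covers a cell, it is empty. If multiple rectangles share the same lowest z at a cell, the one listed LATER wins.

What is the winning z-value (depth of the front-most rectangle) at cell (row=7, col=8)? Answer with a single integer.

Check cell (7,8):
  A: rows 7-9 cols 7-9 z=3 -> covers; best now A (z=3)
  B: rows 0-9 cols 4-5 -> outside (col miss)
  C: rows 5-7 cols 7-10 z=5 -> covers; best now A (z=3)
  D: rows 8-9 cols 0-4 -> outside (row miss)
Winner: A at z=3

Answer: 3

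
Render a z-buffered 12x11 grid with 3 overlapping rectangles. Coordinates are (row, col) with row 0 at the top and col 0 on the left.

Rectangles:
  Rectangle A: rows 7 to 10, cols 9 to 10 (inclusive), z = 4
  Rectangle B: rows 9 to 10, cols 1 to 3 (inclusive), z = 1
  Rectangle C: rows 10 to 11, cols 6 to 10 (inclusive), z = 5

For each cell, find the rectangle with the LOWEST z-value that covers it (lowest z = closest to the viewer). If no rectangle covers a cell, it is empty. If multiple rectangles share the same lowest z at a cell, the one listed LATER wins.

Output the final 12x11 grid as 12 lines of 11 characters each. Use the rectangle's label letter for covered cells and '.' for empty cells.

...........
...........
...........
...........
...........
...........
...........
.........AA
.........AA
.BBB.....AA
.BBB..CCCAA
......CCCCC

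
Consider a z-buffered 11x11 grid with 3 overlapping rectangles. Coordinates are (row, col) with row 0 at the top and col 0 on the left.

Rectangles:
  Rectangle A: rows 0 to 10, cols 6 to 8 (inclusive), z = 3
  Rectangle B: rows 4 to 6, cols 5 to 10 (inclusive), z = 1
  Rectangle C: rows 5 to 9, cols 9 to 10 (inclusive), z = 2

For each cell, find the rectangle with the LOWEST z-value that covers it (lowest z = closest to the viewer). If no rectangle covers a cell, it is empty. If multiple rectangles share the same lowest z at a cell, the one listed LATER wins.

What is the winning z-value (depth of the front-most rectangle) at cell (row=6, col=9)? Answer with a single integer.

Answer: 1

Derivation:
Check cell (6,9):
  A: rows 0-10 cols 6-8 -> outside (col miss)
  B: rows 4-6 cols 5-10 z=1 -> covers; best now B (z=1)
  C: rows 5-9 cols 9-10 z=2 -> covers; best now B (z=1)
Winner: B at z=1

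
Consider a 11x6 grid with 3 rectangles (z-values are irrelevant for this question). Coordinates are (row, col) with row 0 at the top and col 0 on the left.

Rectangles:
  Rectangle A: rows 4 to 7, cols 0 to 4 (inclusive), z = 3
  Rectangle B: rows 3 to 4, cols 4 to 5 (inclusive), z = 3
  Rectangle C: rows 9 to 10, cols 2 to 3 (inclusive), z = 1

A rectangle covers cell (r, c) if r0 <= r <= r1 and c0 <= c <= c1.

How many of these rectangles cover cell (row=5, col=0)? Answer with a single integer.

Answer: 1

Derivation:
Check cell (5,0):
  A: rows 4-7 cols 0-4 -> covers
  B: rows 3-4 cols 4-5 -> outside (row miss)
  C: rows 9-10 cols 2-3 -> outside (row miss)
Count covering = 1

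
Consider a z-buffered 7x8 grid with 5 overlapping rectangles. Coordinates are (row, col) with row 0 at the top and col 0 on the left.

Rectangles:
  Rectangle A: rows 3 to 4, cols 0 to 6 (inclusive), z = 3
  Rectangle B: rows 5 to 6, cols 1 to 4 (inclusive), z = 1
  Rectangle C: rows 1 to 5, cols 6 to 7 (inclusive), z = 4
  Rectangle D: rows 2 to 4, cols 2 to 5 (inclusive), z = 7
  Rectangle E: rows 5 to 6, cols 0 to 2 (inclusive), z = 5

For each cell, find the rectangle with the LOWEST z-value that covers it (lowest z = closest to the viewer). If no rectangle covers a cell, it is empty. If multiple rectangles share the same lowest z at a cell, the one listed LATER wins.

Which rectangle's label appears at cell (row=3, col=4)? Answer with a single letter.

Check cell (3,4):
  A: rows 3-4 cols 0-6 z=3 -> covers; best now A (z=3)
  B: rows 5-6 cols 1-4 -> outside (row miss)
  C: rows 1-5 cols 6-7 -> outside (col miss)
  D: rows 2-4 cols 2-5 z=7 -> covers; best now A (z=3)
  E: rows 5-6 cols 0-2 -> outside (row miss)
Winner: A at z=3

Answer: A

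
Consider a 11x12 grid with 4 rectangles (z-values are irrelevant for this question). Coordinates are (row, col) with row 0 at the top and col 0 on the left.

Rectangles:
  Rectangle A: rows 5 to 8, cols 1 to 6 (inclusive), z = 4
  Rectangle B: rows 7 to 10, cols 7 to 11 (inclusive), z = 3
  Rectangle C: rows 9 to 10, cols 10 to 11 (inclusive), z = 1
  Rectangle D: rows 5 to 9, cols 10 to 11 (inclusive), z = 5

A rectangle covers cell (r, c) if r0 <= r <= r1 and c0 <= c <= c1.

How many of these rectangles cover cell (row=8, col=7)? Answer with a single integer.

Answer: 1

Derivation:
Check cell (8,7):
  A: rows 5-8 cols 1-6 -> outside (col miss)
  B: rows 7-10 cols 7-11 -> covers
  C: rows 9-10 cols 10-11 -> outside (row miss)
  D: rows 5-9 cols 10-11 -> outside (col miss)
Count covering = 1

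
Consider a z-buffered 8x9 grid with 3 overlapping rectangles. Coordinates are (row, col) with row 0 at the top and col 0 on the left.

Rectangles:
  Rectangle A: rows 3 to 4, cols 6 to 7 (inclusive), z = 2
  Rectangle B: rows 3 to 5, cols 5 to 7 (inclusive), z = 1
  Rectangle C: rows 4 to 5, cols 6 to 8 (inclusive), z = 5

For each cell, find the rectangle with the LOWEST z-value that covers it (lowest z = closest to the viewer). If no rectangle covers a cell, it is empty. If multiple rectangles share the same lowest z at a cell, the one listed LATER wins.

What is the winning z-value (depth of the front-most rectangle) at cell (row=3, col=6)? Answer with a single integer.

Answer: 1

Derivation:
Check cell (3,6):
  A: rows 3-4 cols 6-7 z=2 -> covers; best now A (z=2)
  B: rows 3-5 cols 5-7 z=1 -> covers; best now B (z=1)
  C: rows 4-5 cols 6-8 -> outside (row miss)
Winner: B at z=1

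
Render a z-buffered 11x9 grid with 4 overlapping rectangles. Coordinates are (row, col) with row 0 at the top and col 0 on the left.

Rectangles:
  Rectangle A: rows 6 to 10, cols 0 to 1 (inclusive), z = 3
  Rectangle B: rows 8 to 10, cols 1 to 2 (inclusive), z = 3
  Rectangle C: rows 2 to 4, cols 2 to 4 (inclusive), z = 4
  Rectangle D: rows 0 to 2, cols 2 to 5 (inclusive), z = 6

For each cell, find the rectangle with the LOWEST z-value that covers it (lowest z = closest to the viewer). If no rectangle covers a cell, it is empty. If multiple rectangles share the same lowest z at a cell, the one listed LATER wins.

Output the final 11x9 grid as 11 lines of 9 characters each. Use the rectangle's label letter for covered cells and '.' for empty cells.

..DDDD...
..DDDD...
..CCCD...
..CCC....
..CCC....
.........
AA.......
AA.......
ABB......
ABB......
ABB......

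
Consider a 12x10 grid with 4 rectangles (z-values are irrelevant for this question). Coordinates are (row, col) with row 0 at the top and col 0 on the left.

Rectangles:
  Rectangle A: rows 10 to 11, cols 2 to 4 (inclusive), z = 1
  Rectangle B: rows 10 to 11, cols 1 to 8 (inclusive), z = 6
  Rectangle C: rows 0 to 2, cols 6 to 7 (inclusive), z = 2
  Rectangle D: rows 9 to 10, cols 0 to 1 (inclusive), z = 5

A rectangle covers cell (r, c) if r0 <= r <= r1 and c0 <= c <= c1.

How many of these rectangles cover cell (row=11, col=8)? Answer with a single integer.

Check cell (11,8):
  A: rows 10-11 cols 2-4 -> outside (col miss)
  B: rows 10-11 cols 1-8 -> covers
  C: rows 0-2 cols 6-7 -> outside (row miss)
  D: rows 9-10 cols 0-1 -> outside (row miss)
Count covering = 1

Answer: 1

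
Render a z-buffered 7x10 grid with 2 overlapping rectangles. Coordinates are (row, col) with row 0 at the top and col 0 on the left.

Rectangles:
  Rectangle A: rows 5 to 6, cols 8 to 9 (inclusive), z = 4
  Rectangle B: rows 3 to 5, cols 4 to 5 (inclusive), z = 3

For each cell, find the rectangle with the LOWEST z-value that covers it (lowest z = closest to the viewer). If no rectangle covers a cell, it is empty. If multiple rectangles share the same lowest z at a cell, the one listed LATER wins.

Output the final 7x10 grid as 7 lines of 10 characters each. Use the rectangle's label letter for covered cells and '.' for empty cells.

..........
..........
..........
....BB....
....BB....
....BB..AA
........AA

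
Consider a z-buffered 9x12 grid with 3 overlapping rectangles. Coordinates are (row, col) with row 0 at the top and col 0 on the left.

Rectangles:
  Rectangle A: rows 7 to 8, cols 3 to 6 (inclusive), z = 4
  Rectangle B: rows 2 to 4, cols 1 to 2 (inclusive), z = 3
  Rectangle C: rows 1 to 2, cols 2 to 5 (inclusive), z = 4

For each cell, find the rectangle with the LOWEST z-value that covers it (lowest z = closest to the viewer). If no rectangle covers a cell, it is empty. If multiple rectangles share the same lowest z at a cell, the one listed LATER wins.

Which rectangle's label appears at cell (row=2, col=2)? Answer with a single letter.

Answer: B

Derivation:
Check cell (2,2):
  A: rows 7-8 cols 3-6 -> outside (row miss)
  B: rows 2-4 cols 1-2 z=3 -> covers; best now B (z=3)
  C: rows 1-2 cols 2-5 z=4 -> covers; best now B (z=3)
Winner: B at z=3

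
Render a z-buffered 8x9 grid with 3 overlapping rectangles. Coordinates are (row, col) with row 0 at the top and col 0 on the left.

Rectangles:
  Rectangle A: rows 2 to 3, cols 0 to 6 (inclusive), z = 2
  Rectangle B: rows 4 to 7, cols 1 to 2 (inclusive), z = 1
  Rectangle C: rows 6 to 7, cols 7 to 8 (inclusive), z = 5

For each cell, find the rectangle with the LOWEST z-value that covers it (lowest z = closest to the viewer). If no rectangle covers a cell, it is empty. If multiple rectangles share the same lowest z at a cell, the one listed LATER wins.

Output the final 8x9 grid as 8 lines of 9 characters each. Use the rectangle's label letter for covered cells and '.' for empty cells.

.........
.........
AAAAAAA..
AAAAAAA..
.BB......
.BB......
.BB....CC
.BB....CC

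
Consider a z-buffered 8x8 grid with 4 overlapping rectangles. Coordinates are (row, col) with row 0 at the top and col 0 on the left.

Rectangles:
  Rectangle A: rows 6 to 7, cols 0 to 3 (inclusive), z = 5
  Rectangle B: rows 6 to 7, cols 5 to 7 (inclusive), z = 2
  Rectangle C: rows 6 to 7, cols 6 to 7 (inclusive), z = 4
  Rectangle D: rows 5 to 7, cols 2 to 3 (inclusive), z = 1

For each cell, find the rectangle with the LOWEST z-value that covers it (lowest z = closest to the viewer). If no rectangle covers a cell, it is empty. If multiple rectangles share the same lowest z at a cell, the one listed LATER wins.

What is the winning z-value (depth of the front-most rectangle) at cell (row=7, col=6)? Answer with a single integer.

Check cell (7,6):
  A: rows 6-7 cols 0-3 -> outside (col miss)
  B: rows 6-7 cols 5-7 z=2 -> covers; best now B (z=2)
  C: rows 6-7 cols 6-7 z=4 -> covers; best now B (z=2)
  D: rows 5-7 cols 2-3 -> outside (col miss)
Winner: B at z=2

Answer: 2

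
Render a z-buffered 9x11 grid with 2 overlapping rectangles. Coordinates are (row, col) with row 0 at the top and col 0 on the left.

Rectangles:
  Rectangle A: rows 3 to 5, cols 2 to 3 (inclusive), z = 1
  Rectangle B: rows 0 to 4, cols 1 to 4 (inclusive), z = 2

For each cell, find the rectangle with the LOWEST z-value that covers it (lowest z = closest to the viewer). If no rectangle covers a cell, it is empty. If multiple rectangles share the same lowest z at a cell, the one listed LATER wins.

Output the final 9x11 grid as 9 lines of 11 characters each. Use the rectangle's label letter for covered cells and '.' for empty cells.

.BBBB......
.BBBB......
.BBBB......
.BAAB......
.BAAB......
..AA.......
...........
...........
...........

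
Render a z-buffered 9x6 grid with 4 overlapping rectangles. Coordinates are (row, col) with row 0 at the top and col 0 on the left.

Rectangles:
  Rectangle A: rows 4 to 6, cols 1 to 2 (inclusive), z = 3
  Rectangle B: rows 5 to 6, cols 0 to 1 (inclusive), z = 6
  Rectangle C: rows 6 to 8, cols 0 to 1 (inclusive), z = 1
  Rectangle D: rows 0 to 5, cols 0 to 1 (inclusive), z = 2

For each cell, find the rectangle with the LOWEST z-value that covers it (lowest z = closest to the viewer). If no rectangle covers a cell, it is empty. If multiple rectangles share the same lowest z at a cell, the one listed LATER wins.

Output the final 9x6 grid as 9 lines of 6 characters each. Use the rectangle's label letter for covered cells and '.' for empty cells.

DD....
DD....
DD....
DD....
DDA...
DDA...
CCA...
CC....
CC....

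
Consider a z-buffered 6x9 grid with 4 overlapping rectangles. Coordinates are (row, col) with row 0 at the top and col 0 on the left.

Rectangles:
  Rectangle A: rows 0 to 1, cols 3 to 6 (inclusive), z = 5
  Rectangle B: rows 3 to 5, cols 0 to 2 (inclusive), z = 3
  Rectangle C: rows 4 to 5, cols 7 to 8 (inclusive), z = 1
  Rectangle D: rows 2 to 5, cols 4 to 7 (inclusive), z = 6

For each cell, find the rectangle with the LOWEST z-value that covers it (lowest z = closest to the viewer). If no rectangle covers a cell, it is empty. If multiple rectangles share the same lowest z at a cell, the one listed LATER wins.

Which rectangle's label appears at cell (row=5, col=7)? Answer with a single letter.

Check cell (5,7):
  A: rows 0-1 cols 3-6 -> outside (row miss)
  B: rows 3-5 cols 0-2 -> outside (col miss)
  C: rows 4-5 cols 7-8 z=1 -> covers; best now C (z=1)
  D: rows 2-5 cols 4-7 z=6 -> covers; best now C (z=1)
Winner: C at z=1

Answer: C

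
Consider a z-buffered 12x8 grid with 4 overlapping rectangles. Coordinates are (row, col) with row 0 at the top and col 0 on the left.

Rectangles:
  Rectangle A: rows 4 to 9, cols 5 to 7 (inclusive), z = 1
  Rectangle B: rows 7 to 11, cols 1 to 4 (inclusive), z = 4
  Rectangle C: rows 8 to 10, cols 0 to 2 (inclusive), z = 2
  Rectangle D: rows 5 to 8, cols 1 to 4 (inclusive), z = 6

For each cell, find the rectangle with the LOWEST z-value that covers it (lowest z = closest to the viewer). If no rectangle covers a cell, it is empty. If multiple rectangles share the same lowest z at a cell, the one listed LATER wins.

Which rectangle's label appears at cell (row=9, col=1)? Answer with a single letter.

Answer: C

Derivation:
Check cell (9,1):
  A: rows 4-9 cols 5-7 -> outside (col miss)
  B: rows 7-11 cols 1-4 z=4 -> covers; best now B (z=4)
  C: rows 8-10 cols 0-2 z=2 -> covers; best now C (z=2)
  D: rows 5-8 cols 1-4 -> outside (row miss)
Winner: C at z=2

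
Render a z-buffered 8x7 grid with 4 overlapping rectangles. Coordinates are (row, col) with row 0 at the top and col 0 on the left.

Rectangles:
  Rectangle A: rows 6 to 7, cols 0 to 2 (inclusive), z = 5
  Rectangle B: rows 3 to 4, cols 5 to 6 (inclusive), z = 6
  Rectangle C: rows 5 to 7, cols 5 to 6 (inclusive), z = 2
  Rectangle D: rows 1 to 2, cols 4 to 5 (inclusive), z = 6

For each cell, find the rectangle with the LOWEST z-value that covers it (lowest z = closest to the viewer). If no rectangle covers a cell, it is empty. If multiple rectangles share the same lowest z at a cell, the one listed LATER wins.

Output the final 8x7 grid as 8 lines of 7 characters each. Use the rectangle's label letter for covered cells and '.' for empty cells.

.......
....DD.
....DD.
.....BB
.....BB
.....CC
AAA..CC
AAA..CC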